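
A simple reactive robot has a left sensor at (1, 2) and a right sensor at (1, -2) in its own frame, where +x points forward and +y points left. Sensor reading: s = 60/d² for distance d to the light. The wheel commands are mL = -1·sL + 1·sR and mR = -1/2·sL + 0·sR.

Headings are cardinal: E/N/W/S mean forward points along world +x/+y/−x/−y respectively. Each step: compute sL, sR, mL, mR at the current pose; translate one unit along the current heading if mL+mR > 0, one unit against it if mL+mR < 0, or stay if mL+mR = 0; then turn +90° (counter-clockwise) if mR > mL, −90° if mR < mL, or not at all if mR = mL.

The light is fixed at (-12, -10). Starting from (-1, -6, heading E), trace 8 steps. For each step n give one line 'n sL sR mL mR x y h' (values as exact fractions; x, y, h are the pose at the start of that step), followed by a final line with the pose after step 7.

0 1/3 15/37 8/111 -1/6 -1 -6 E
1 20/51 60/73 1600/3723 -10/51 -2 -6 S
2 30/41 30/53 -360/2173 -15/41 -2 -7 W
3 60/97 12/37 -1056/3589 -30/97 -1 -7 N
4 3/8 5/12 1/24 -3/16 -1 -8 E
5 12/29 12/13 192/377 -6/29 -2 -8 S
6 30/41 2/3 -8/123 -15/41 -2 -9 W
7 12/17 60/173 -1056/2941 -6/17 -1 -9 N
final -1 -10 W

n=0: pose=(-1,-6,E); sL=1/3, sR=15/37; mL=8/111, mR=-1/6; mL+mR=-7/74 → advance -1; mR−mL=-53/222 → turn -1·90°
n=1: pose=(-2,-6,S); sL=20/51, sR=60/73; mL=1600/3723, mR=-10/51; mL+mR=290/1241 → advance +1; mR−mL=-2330/3723 → turn -1·90°
n=2: pose=(-2,-7,W); sL=30/41, sR=30/53; mL=-360/2173, mR=-15/41; mL+mR=-1155/2173 → advance -1; mR−mL=-435/2173 → turn -1·90°
n=3: pose=(-1,-7,N); sL=60/97, sR=12/37; mL=-1056/3589, mR=-30/97; mL+mR=-2166/3589 → advance -1; mR−mL=-54/3589 → turn -1·90°
n=4: pose=(-1,-8,E); sL=3/8, sR=5/12; mL=1/24, mR=-3/16; mL+mR=-7/48 → advance -1; mR−mL=-11/48 → turn -1·90°
n=5: pose=(-2,-8,S); sL=12/29, sR=12/13; mL=192/377, mR=-6/29; mL+mR=114/377 → advance +1; mR−mL=-270/377 → turn -1·90°
n=6: pose=(-2,-9,W); sL=30/41, sR=2/3; mL=-8/123, mR=-15/41; mL+mR=-53/123 → advance -1; mR−mL=-37/123 → turn -1·90°
n=7: pose=(-1,-9,N); sL=12/17, sR=60/173; mL=-1056/2941, mR=-6/17; mL+mR=-2094/2941 → advance -1; mR−mL=18/2941 → turn +1·90°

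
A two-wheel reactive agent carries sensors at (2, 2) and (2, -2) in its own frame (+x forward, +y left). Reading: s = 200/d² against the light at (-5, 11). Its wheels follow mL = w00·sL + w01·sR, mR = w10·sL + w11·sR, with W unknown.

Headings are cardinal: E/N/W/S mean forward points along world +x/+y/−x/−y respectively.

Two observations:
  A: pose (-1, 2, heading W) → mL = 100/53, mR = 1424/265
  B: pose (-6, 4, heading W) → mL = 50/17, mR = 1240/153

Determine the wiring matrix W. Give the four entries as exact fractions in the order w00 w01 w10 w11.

0 1/2 1 1

obs A: pose=(-1,2,W) → sL=8/5, sR=200/53, mL=100/53, mR=1424/265
obs B: pose=(-6,4,W) → sL=20/9, sR=100/17, mL=50/17, mR=1240/153
sensor matrix S = [[8/5, 200/53], [20/9, 100/17]]; det S = 8320/8109
solve [mL_A; mL_B] = S·[w00; w01] and [mR_A; mR_B] = S·[w10; w11]:
  w00 = 0, w01 = 1/2, w10 = 1, w11 = 1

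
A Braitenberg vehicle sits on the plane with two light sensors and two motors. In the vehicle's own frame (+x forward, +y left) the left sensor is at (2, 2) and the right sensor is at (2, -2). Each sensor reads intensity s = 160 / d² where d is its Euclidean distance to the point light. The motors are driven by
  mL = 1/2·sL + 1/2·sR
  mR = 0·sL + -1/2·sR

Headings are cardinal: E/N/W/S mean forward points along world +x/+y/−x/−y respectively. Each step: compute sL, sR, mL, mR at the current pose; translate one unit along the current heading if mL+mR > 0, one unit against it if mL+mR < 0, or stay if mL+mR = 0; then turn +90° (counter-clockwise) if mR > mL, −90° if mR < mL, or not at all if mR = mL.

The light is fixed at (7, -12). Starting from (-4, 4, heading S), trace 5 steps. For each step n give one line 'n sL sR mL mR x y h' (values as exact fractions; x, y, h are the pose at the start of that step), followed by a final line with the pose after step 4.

n=0: pose=(-4,4,S); sL=160/277, sR=32/73; mL=10272/20221, mR=-16/73; mL+mR=80/277 → advance +1; mR−mL=-14704/20221 → turn -1·90°
n=1: pose=(-4,3,W); sL=80/169, sR=80/229; mL=15920/38701, mR=-40/229; mL+mR=40/169 → advance +1; mR−mL=-22680/38701 → turn -1·90°
n=2: pose=(-5,3,N); sL=32/97, sR=160/389; mL=13984/37733, mR=-80/389; mL+mR=16/97 → advance +1; mR−mL=-21744/37733 → turn -1·90°
n=3: pose=(-5,4,E); sL=20/53, sR=20/37; mL=900/1961, mR=-10/37; mL+mR=10/53 → advance +1; mR−mL=-1430/1961 → turn -1·90°
n=4: pose=(-4,4,S); sL=160/277, sR=32/73; mL=10272/20221, mR=-16/73; mL+mR=80/277 → advance +1; mR−mL=-14704/20221 → turn -1·90°

0 160/277 32/73 10272/20221 -16/73 -4 4 S
1 80/169 80/229 15920/38701 -40/229 -4 3 W
2 32/97 160/389 13984/37733 -80/389 -5 3 N
3 20/53 20/37 900/1961 -10/37 -5 4 E
4 160/277 32/73 10272/20221 -16/73 -4 4 S
final -4 3 W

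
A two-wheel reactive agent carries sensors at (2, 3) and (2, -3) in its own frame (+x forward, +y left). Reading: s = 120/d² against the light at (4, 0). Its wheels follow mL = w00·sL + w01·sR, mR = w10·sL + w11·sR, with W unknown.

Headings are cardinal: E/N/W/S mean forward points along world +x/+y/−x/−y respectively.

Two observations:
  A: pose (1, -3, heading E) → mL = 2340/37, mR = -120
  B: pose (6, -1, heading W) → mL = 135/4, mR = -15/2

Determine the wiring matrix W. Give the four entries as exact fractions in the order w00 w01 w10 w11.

obs A: pose=(1,-3,E) → sL=120, sR=120/37, mL=2340/37, mR=-120
obs B: pose=(6,-1,W) → sL=15/2, sR=30, mL=135/4, mR=-15/2
sensor matrix S = [[120, 120/37], [15/2, 30]]; det S = 132300/37
solve [mL_A; mL_B] = S·[w00; w01] and [mR_A; mR_B] = S·[w10; w11]:
  w00 = 1/2, w01 = 1, w10 = -1, w11 = 0

1/2 1 -1 0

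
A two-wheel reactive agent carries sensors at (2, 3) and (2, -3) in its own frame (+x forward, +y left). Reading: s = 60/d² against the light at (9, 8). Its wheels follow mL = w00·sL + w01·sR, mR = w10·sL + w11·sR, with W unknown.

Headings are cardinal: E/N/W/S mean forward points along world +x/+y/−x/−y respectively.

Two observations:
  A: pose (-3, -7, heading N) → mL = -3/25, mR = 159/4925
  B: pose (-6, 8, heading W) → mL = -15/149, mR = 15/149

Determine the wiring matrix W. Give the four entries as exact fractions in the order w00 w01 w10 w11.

obs A: pose=(-3,-7,N) → sL=30/197, sR=6/25, mL=-3/25, mR=159/4925
obs B: pose=(-6,8,W) → sL=30/149, sR=30/149, mL=-15/149, mR=15/149
sensor matrix S = [[30/197, 6/25], [30/149, 30/149]]; det S = -2592/146765
solve [mL_A; mL_B] = S·[w00; w01] and [mR_A; mR_B] = S·[w10; w11]:
  w00 = 0, w01 = -1/2, w10 = 1, w11 = -1/2

0 -1/2 1 -1/2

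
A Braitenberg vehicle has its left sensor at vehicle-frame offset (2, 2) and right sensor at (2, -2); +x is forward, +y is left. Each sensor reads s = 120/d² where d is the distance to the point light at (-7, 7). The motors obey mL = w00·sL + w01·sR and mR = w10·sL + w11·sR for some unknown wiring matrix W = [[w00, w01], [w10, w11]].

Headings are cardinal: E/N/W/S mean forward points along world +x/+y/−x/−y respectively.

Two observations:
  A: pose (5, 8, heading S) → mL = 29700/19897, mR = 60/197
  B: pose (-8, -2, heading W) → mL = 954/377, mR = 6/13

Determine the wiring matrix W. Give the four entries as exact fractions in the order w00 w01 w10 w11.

1/2 1 1/2 0

obs A: pose=(5,8,S) → sL=120/197, sR=120/101, mL=29700/19897, mR=60/197
obs B: pose=(-8,-2,W) → sL=12/13, sR=60/29, mL=954/377, mR=6/13
sensor matrix S = [[120/197, 120/101], [12/13, 60/29]]; det S = 1226880/7501169
solve [mL_A; mL_B] = S·[w00; w01] and [mR_A; mR_B] = S·[w10; w11]:
  w00 = 1/2, w01 = 1, w10 = 1/2, w11 = 0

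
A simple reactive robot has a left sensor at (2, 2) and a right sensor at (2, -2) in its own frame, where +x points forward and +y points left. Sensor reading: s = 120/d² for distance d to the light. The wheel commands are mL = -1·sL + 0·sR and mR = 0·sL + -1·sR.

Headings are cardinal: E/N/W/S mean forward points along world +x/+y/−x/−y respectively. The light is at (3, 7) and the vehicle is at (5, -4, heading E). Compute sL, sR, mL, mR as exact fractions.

left sensor world pos  = (7, -2); dL² = 97
right sensor world pos = (7, -6); dR² = 185
sL = 120/97 = 120/97
sR = 120/185 = 24/37
mL = -1·sL + 0·sR = -120/97
mR = 0·sL + -1·sR = -24/37

120/97 24/37 -120/97 -24/37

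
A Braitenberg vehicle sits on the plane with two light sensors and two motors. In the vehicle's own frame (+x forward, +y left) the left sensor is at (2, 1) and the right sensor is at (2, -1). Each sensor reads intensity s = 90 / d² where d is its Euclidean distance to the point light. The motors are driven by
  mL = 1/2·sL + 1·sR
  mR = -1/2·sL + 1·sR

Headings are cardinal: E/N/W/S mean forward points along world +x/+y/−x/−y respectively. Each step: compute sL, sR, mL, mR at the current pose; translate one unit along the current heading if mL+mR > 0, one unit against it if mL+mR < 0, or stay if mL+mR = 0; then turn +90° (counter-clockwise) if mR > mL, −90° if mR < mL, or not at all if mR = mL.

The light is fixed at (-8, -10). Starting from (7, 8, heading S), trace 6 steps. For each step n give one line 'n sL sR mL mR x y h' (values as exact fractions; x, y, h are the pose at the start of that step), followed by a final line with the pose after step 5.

0 45/256 45/226 16605/57856 6435/57856 7 8 S
1 18/85 90/493 711/2465 189/2465 7 7 W
2 9/53 45/293 7407/31058 2133/31058 6 7 N
3 90/617 18/109 16011/67253 6201/67253 6 8 E
4 45/256 45/226 16605/57856 6435/57856 7 8 S
5 18/85 90/493 711/2465 189/2465 7 7 W
final 6 7 N

n=0: pose=(7,8,S); sL=45/256, sR=45/226; mL=16605/57856, mR=6435/57856; mL+mR=45/113 → advance +1; mR−mL=-45/256 → turn -1·90°
n=1: pose=(7,7,W); sL=18/85, sR=90/493; mL=711/2465, mR=189/2465; mL+mR=180/493 → advance +1; mR−mL=-18/85 → turn -1·90°
n=2: pose=(6,7,N); sL=9/53, sR=45/293; mL=7407/31058, mR=2133/31058; mL+mR=90/293 → advance +1; mR−mL=-9/53 → turn -1·90°
n=3: pose=(6,8,E); sL=90/617, sR=18/109; mL=16011/67253, mR=6201/67253; mL+mR=36/109 → advance +1; mR−mL=-90/617 → turn -1·90°
n=4: pose=(7,8,S); sL=45/256, sR=45/226; mL=16605/57856, mR=6435/57856; mL+mR=45/113 → advance +1; mR−mL=-45/256 → turn -1·90°
n=5: pose=(7,7,W); sL=18/85, sR=90/493; mL=711/2465, mR=189/2465; mL+mR=180/493 → advance +1; mR−mL=-18/85 → turn -1·90°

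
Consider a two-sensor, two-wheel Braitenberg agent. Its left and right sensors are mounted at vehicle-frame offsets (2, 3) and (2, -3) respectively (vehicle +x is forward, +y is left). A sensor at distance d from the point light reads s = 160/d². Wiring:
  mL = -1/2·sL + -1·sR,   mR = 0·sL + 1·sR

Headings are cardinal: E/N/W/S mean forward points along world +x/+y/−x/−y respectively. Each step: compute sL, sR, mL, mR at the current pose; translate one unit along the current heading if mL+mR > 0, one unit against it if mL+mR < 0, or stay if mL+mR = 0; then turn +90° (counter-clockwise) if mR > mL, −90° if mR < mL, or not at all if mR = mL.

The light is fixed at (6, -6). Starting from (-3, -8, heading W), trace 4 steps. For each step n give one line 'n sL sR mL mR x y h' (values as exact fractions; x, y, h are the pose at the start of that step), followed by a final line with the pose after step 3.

0 80/73 80/61 -8280/4453 80/61 -3 -8 W
1 160/41 160/137 -17520/5617 160/137 -2 -8 S
2 4 40/13 -66/13 40/13 -2 -7 E
3 32/29 160/37 -5232/1073 160/37 -3 -7 N
final -3 -8 W

n=0: pose=(-3,-8,W); sL=80/73, sR=80/61; mL=-8280/4453, mR=80/61; mL+mR=-40/73 → advance -1; mR−mL=14120/4453 → turn +1·90°
n=1: pose=(-2,-8,S); sL=160/41, sR=160/137; mL=-17520/5617, mR=160/137; mL+mR=-80/41 → advance -1; mR−mL=24080/5617 → turn +1·90°
n=2: pose=(-2,-7,E); sL=4, sR=40/13; mL=-66/13, mR=40/13; mL+mR=-2 → advance -1; mR−mL=106/13 → turn +1·90°
n=3: pose=(-3,-7,N); sL=32/29, sR=160/37; mL=-5232/1073, mR=160/37; mL+mR=-16/29 → advance -1; mR−mL=9872/1073 → turn +1·90°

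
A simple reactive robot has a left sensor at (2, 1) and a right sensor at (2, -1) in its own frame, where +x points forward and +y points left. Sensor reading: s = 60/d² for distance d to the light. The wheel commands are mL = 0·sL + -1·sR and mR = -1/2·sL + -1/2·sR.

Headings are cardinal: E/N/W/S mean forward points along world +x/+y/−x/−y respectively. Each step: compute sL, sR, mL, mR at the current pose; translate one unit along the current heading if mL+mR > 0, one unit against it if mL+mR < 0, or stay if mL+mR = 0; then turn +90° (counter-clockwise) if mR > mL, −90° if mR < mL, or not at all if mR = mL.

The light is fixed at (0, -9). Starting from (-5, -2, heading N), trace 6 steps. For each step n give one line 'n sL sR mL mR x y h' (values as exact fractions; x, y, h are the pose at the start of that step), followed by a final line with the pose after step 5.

0 20/39 60/97 -60/97 -2140/3783 -5 -2 N
1 30/37 30/49 -30/49 -1290/1813 -5 -3 W
2 60/89 60/73 -60/73 -4860/6497 -4 -3 N
3 15/13 5/6 -5/6 -155/156 -4 -4 W
4 12/13 60/53 -60/53 -708/689 -3 -4 N
5 30/17 6/5 -6/5 -126/85 -3 -5 W
final -2 -5 N

n=0: pose=(-5,-2,N); sL=20/39, sR=60/97; mL=-60/97, mR=-2140/3783; mL+mR=-4480/3783 → advance -1; mR−mL=200/3783 → turn +1·90°
n=1: pose=(-5,-3,W); sL=30/37, sR=30/49; mL=-30/49, mR=-1290/1813; mL+mR=-2400/1813 → advance -1; mR−mL=-180/1813 → turn -1·90°
n=2: pose=(-4,-3,N); sL=60/89, sR=60/73; mL=-60/73, mR=-4860/6497; mL+mR=-10200/6497 → advance -1; mR−mL=480/6497 → turn +1·90°
n=3: pose=(-4,-4,W); sL=15/13, sR=5/6; mL=-5/6, mR=-155/156; mL+mR=-95/52 → advance -1; mR−mL=-25/156 → turn -1·90°
n=4: pose=(-3,-4,N); sL=12/13, sR=60/53; mL=-60/53, mR=-708/689; mL+mR=-1488/689 → advance -1; mR−mL=72/689 → turn +1·90°
n=5: pose=(-3,-5,W); sL=30/17, sR=6/5; mL=-6/5, mR=-126/85; mL+mR=-228/85 → advance -1; mR−mL=-24/85 → turn -1·90°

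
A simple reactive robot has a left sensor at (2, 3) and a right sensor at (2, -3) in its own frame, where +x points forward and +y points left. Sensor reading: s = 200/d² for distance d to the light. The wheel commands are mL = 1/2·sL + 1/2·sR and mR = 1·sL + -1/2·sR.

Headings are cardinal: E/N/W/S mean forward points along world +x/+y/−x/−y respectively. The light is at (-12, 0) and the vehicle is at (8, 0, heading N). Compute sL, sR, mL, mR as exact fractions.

left sensor world pos  = (5, 2); dL² = 293
right sensor world pos = (11, 2); dR² = 533
sL = 200/293 = 200/293
sR = 200/533 = 200/533
mL = 1/2·sL + 1/2·sR = 82600/156169
mR = 1·sL + -1/2·sR = 77300/156169

200/293 200/533 82600/156169 77300/156169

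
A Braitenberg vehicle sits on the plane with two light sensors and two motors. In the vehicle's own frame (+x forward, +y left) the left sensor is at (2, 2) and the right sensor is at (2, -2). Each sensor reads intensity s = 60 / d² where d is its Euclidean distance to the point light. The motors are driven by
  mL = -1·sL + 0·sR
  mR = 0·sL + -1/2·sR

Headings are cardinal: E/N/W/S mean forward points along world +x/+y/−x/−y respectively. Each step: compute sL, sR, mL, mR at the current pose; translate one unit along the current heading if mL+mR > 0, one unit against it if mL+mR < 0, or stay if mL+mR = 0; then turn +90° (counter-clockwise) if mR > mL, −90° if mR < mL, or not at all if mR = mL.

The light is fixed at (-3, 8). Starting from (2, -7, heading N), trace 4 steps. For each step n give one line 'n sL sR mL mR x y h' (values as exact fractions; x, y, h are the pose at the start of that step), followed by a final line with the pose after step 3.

n=0: pose=(2,-7,N); sL=30/89, sR=30/109; mL=-30/89, mR=-15/109; mL+mR=-4605/9701 → advance -1; mR−mL=1935/9701 → turn +1·90°
n=1: pose=(2,-8,W); sL=20/111, sR=12/41; mL=-20/111, mR=-6/41; mL+mR=-1486/4551 → advance -1; mR−mL=154/4551 → turn +1·90°
n=2: pose=(3,-8,S); sL=15/97, sR=3/17; mL=-15/97, mR=-3/34; mL+mR=-801/3298 → advance -1; mR−mL=219/3298 → turn +1·90°
n=3: pose=(3,-7,E); sL=60/233, sR=60/353; mL=-60/233, mR=-30/353; mL+mR=-28170/82249 → advance -1; mR−mL=14190/82249 → turn +1·90°

0 30/89 30/109 -30/89 -15/109 2 -7 N
1 20/111 12/41 -20/111 -6/41 2 -8 W
2 15/97 3/17 -15/97 -3/34 3 -8 S
3 60/233 60/353 -60/233 -30/353 3 -7 E
final 2 -7 N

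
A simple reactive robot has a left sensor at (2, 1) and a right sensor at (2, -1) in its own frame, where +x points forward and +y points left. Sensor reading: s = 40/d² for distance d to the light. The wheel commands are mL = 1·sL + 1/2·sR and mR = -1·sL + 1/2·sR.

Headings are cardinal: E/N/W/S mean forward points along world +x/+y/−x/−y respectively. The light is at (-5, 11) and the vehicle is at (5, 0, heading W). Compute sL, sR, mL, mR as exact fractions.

5/26 10/41 335/1066 -75/1066

left sensor world pos  = (3, -1); dL² = 208
right sensor world pos = (3, 1); dR² = 164
sL = 40/208 = 5/26
sR = 40/164 = 10/41
mL = 1·sL + 1/2·sR = 335/1066
mR = -1·sL + 1/2·sR = -75/1066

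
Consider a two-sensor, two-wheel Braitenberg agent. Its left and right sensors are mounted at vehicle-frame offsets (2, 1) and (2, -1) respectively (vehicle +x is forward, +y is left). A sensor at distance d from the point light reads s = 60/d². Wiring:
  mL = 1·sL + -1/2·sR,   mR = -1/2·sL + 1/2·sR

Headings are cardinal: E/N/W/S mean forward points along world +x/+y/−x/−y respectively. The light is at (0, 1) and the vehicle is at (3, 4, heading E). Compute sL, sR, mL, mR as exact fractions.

left sensor world pos  = (5, 5); dL² = 41
right sensor world pos = (5, 3); dR² = 29
sL = 60/41 = 60/41
sR = 60/29 = 60/29
mL = 1·sL + -1/2·sR = 510/1189
mR = -1/2·sL + 1/2·sR = 360/1189

60/41 60/29 510/1189 360/1189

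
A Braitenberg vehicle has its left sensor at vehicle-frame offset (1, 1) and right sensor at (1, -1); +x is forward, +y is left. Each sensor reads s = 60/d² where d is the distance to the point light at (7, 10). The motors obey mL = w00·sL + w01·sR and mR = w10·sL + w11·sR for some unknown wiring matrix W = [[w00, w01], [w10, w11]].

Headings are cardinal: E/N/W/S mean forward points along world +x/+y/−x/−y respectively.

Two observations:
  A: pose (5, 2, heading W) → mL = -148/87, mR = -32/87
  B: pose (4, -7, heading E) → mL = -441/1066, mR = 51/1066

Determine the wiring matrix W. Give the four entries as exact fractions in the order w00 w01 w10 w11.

obs A: pose=(5,2,W) → sL=2/3, sR=30/29, mL=-148/87, mR=-32/87
obs B: pose=(4,-7,E) → sL=3/13, sR=15/82, mL=-441/1066, mR=51/1066
sensor matrix S = [[2/3, 30/29], [3/13, 15/82]]; det S = -1805/15457
solve [mL_A; mL_B] = S·[w00; w01] and [mR_A; mR_B] = S·[w10; w11]:
  w00 = -1, w01 = -1, w10 = 1, w11 = -1

-1 -1 1 -1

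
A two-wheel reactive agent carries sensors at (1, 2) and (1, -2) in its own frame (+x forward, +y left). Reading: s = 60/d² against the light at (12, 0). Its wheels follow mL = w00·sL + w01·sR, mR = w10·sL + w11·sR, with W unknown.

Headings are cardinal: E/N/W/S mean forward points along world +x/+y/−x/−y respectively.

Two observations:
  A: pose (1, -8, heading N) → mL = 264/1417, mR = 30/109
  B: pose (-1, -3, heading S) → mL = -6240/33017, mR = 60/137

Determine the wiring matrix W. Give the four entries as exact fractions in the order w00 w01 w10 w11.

obs A: pose=(1,-8,N) → sL=30/109, sR=6/13, mL=264/1417, mR=30/109
obs B: pose=(-1,-3,S) → sL=60/137, sR=60/241, mL=-6240/33017, mR=60/137
sensor matrix S = [[30/109, 6/13], [60/137, 60/241]]; det S = -6251040/46785089
solve [mL_A; mL_B] = S·[w00; w01] and [mR_A; mR_B] = S·[w10; w11]:
  w00 = -1, w01 = 1, w10 = 1, w11 = 0

-1 1 1 0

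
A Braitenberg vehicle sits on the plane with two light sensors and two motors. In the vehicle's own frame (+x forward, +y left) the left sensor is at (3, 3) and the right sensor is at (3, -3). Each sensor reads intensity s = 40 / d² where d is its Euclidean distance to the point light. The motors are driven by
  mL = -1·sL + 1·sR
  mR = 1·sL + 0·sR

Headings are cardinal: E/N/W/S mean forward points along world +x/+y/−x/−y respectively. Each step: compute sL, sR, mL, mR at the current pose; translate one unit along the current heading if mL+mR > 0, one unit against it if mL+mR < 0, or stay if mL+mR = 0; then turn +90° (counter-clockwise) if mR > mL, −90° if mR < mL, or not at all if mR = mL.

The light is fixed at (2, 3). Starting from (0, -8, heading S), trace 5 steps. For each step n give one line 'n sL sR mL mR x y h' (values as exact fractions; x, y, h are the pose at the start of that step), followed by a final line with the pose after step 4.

0 40/197 40/221 -960/43537 40/197 0 -8 S
1 20/41 20/113 -1440/4633 20/41 0 -9 E
2 40/97 8/17 96/1649 40/97 1 -9 N
3 10/53 1/2 33/106 10/53 1 -8 W
4 40/89 8/13 192/1157 40/89 0 -8 N
final 0 -7 W

n=0: pose=(0,-8,S); sL=40/197, sR=40/221; mL=-960/43537, mR=40/197; mL+mR=40/221 → advance +1; mR−mL=9800/43537 → turn +1·90°
n=1: pose=(0,-9,E); sL=20/41, sR=20/113; mL=-1440/4633, mR=20/41; mL+mR=20/113 → advance +1; mR−mL=3700/4633 → turn +1·90°
n=2: pose=(1,-9,N); sL=40/97, sR=8/17; mL=96/1649, mR=40/97; mL+mR=8/17 → advance +1; mR−mL=584/1649 → turn +1·90°
n=3: pose=(1,-8,W); sL=10/53, sR=1/2; mL=33/106, mR=10/53; mL+mR=1/2 → advance +1; mR−mL=-13/106 → turn -1·90°
n=4: pose=(0,-8,N); sL=40/89, sR=8/13; mL=192/1157, mR=40/89; mL+mR=8/13 → advance +1; mR−mL=328/1157 → turn +1·90°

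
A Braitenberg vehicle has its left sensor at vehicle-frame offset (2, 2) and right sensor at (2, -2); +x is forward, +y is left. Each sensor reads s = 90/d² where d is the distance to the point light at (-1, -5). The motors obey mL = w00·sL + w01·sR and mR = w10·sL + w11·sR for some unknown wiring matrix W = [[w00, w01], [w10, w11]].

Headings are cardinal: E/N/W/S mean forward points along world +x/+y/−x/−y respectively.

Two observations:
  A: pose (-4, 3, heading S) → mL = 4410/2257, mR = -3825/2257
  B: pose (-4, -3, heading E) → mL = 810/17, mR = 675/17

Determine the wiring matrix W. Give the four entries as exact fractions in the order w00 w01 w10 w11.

obs A: pose=(-4,3,S) → sL=90/37, sR=90/61, mL=4410/2257, mR=-3825/2257
obs B: pose=(-4,-3,E) → sL=90/17, sR=90, mL=810/17, mR=675/17
sensor matrix S = [[90/37, 90/61], [90/17, 90]]; det S = 8100000/38369
solve [mL_A; mL_B] = S·[w00; w01] and [mR_A; mR_B] = S·[w10; w11]:
  w00 = 1/2, w01 = 1/2, w10 = -1, w11 = 1/2

1/2 1/2 -1 1/2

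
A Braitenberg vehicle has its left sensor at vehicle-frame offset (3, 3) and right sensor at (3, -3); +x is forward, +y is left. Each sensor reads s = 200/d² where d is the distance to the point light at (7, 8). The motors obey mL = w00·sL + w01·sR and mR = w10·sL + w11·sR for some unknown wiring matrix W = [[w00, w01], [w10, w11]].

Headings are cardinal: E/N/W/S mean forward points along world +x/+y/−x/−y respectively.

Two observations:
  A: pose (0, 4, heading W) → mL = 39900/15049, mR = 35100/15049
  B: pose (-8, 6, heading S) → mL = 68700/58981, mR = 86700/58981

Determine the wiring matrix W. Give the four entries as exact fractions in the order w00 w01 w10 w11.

obs A: pose=(0,4,W) → sL=200/149, sR=200/101, mL=39900/15049, mR=35100/15049
obs B: pose=(-8,6,S) → sL=200/169, sR=200/349, mL=68700/58981, mR=86700/58981
sensor matrix S = [[200/149, 200/101], [200/169, 200/349]]; det S = -1397280000/887605069
solve [mL_A; mL_B] = S·[w00; w01] and [mR_A; mR_B] = S·[w10; w11]:
  w00 = 1/2, w01 = 1, w10 = 1, w11 = 1/2

1/2 1 1 1/2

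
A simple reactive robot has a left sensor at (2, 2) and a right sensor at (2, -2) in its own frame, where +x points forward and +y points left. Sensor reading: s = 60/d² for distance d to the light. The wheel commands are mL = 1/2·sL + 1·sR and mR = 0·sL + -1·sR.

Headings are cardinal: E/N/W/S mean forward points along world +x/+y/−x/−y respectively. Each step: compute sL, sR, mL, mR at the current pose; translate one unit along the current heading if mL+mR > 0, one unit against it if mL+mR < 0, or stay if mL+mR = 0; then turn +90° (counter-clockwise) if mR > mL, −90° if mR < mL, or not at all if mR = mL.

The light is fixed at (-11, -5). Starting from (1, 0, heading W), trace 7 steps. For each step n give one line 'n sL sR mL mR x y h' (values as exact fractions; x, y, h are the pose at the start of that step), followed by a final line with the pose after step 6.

0 60/109 60/149 11010/16241 -60/149 1 0 W
1 6/13 30/109 717/1417 -30/109 0 0 N
2 60/233 12/37 3906/8621 -12/37 0 1 E
3 15/53 15/29 2025/3074 -15/29 1 1 S
4 60/109 60/149 11010/16241 -60/149 1 0 W
5 6/13 30/109 717/1417 -30/109 0 0 N
6 60/233 12/37 3906/8621 -12/37 0 1 E
final 1 1 S

n=0: pose=(1,0,W); sL=60/109, sR=60/149; mL=11010/16241, mR=-60/149; mL+mR=30/109 → advance +1; mR−mL=-17550/16241 → turn -1·90°
n=1: pose=(0,0,N); sL=6/13, sR=30/109; mL=717/1417, mR=-30/109; mL+mR=3/13 → advance +1; mR−mL=-1107/1417 → turn -1·90°
n=2: pose=(0,1,E); sL=60/233, sR=12/37; mL=3906/8621, mR=-12/37; mL+mR=30/233 → advance +1; mR−mL=-6702/8621 → turn -1·90°
n=3: pose=(1,1,S); sL=15/53, sR=15/29; mL=2025/3074, mR=-15/29; mL+mR=15/106 → advance +1; mR−mL=-3615/3074 → turn -1·90°
n=4: pose=(1,0,W); sL=60/109, sR=60/149; mL=11010/16241, mR=-60/149; mL+mR=30/109 → advance +1; mR−mL=-17550/16241 → turn -1·90°
n=5: pose=(0,0,N); sL=6/13, sR=30/109; mL=717/1417, mR=-30/109; mL+mR=3/13 → advance +1; mR−mL=-1107/1417 → turn -1·90°
n=6: pose=(0,1,E); sL=60/233, sR=12/37; mL=3906/8621, mR=-12/37; mL+mR=30/233 → advance +1; mR−mL=-6702/8621 → turn -1·90°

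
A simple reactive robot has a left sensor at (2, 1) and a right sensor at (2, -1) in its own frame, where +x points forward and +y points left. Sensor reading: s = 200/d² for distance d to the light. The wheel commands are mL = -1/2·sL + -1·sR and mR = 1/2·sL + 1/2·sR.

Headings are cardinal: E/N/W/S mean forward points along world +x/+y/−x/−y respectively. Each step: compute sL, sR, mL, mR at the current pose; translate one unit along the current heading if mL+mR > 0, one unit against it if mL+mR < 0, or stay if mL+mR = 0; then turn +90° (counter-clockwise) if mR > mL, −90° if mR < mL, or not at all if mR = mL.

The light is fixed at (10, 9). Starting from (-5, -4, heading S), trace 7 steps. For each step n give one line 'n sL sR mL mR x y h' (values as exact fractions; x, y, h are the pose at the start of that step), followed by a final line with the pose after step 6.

0 200/421 200/481 -132300/202501 90200/202501 -5 -4 S
1 20/29 100/169 -4590/4901 3140/4901 -5 -3 E
2 200/389 8/13 -4412/5057 2856/5057 -6 -3 N
3 5/13 50/117 -145/234 95/234 -6 -4 W
4 200/421 200/481 -132300/202501 90200/202501 -5 -4 S
5 20/29 100/169 -4590/4901 3140/4901 -5 -3 E
6 200/389 8/13 -4412/5057 2856/5057 -6 -3 N
final -6 -4 W

n=0: pose=(-5,-4,S); sL=200/421, sR=200/481; mL=-132300/202501, mR=90200/202501; mL+mR=-100/481 → advance -1; mR−mL=222500/202501 → turn +1·90°
n=1: pose=(-5,-3,E); sL=20/29, sR=100/169; mL=-4590/4901, mR=3140/4901; mL+mR=-50/169 → advance -1; mR−mL=7730/4901 → turn +1·90°
n=2: pose=(-6,-3,N); sL=200/389, sR=8/13; mL=-4412/5057, mR=2856/5057; mL+mR=-4/13 → advance -1; mR−mL=7268/5057 → turn +1·90°
n=3: pose=(-6,-4,W); sL=5/13, sR=50/117; mL=-145/234, mR=95/234; mL+mR=-25/117 → advance -1; mR−mL=40/39 → turn +1·90°
n=4: pose=(-5,-4,S); sL=200/421, sR=200/481; mL=-132300/202501, mR=90200/202501; mL+mR=-100/481 → advance -1; mR−mL=222500/202501 → turn +1·90°
n=5: pose=(-5,-3,E); sL=20/29, sR=100/169; mL=-4590/4901, mR=3140/4901; mL+mR=-50/169 → advance -1; mR−mL=7730/4901 → turn +1·90°
n=6: pose=(-6,-3,N); sL=200/389, sR=8/13; mL=-4412/5057, mR=2856/5057; mL+mR=-4/13 → advance -1; mR−mL=7268/5057 → turn +1·90°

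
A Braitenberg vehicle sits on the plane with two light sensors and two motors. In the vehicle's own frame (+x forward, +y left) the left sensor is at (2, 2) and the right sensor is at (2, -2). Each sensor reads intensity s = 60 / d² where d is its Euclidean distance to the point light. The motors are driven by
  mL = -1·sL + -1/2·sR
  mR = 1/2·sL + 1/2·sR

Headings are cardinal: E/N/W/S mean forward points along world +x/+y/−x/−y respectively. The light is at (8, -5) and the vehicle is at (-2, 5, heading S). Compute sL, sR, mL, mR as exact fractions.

15/32 15/52 -255/416 315/832

left sensor world pos  = (0, 3); dL² = 128
right sensor world pos = (-4, 3); dR² = 208
sL = 60/128 = 15/32
sR = 60/208 = 15/52
mL = -1·sL + -1/2·sR = -255/416
mR = 1/2·sL + 1/2·sR = 315/832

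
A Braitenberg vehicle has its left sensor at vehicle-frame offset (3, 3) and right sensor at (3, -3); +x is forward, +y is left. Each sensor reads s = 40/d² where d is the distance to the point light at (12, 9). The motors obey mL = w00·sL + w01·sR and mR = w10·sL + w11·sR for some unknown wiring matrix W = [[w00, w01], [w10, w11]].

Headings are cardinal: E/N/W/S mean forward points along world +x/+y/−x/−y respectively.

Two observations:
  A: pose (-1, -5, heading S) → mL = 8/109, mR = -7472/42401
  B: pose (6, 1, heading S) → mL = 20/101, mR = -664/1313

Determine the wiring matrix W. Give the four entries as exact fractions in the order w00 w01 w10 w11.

obs A: pose=(-1,-5,S) → sL=40/389, sR=8/109, mL=8/109, mR=-7472/42401
obs B: pose=(6,1,S) → sL=4/13, sR=20/101, mL=20/101, mR=-664/1313
sensor matrix S = [[40/389, 8/109], [4/13, 20/101]]; det S = -123648/55672513
solve [mL_A; mL_B] = S·[w00; w01] and [mR_A; mR_B] = S·[w10; w11]:
  w00 = 0, w01 = 1, w10 = -1, w11 = -1

0 1 -1 -1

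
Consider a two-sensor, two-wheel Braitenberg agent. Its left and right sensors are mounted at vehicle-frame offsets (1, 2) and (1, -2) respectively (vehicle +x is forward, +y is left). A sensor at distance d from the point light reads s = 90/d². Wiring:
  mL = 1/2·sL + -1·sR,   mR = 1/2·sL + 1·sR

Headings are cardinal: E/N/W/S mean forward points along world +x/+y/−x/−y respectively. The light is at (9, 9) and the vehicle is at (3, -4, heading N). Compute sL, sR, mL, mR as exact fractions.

left sensor world pos  = (1, -3); dL² = 208
right sensor world pos = (5, -3); dR² = 160
sL = 90/208 = 45/104
sR = 90/160 = 9/16
mL = 1/2·sL + -1·sR = -9/26
mR = 1/2·sL + 1·sR = 81/104

45/104 9/16 -9/26 81/104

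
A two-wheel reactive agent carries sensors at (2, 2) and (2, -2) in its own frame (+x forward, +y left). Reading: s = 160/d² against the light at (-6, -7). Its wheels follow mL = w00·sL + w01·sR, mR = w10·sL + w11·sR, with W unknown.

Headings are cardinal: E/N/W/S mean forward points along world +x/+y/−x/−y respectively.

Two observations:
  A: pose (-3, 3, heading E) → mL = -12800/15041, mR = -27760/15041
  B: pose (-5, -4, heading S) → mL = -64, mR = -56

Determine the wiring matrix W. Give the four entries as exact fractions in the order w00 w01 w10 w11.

obs A: pose=(-3,3,E) → sL=160/169, sR=160/89, mL=-12800/15041, mR=-27760/15041
obs B: pose=(-5,-4,S) → sL=16, sR=80, mL=-64, mR=-56
sensor matrix S = [[160/169, 160/89], [16, 80]]; det S = 706560/15041
solve [mL_A; mL_B] = S·[w00; w01] and [mR_A; mR_B] = S·[w10; w11]:
  w00 = 1, w01 = -1, w10 = -1, w11 = -1/2

1 -1 -1 -1/2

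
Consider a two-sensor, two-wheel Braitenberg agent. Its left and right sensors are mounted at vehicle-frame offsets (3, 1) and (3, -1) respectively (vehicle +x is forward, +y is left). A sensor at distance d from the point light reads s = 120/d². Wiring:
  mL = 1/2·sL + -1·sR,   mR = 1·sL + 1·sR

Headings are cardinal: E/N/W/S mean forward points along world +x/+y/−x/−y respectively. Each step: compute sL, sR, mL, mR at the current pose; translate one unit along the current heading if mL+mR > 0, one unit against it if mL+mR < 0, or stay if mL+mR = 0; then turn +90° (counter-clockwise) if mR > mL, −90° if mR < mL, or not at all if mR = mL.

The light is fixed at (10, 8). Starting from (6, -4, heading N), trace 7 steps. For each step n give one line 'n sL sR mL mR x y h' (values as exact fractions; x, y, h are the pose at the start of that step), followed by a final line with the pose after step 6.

0 60/53 4/3 -122/159 392/159 6 -4 N
1 120/193 120/149 -14220/28757 41040/28757 6 -3 W
2 30/53 15/29 -360/1537 1665/1537 5 -3 S
3 24/25 120/173 -924/4325 7152/4325 5 -4 E
4 60/53 4/3 -122/159 392/159 6 -4 N
5 120/193 120/149 -14220/28757 41040/28757 6 -3 W
6 30/53 15/29 -360/1537 1665/1537 5 -3 S
final 5 -4 E

n=0: pose=(6,-4,N); sL=60/53, sR=4/3; mL=-122/159, mR=392/159; mL+mR=90/53 → advance +1; mR−mL=514/159 → turn +1·90°
n=1: pose=(6,-3,W); sL=120/193, sR=120/149; mL=-14220/28757, mR=41040/28757; mL+mR=180/193 → advance +1; mR−mL=55260/28757 → turn +1·90°
n=2: pose=(5,-3,S); sL=30/53, sR=15/29; mL=-360/1537, mR=1665/1537; mL+mR=45/53 → advance +1; mR−mL=2025/1537 → turn +1·90°
n=3: pose=(5,-4,E); sL=24/25, sR=120/173; mL=-924/4325, mR=7152/4325; mL+mR=36/25 → advance +1; mR−mL=8076/4325 → turn +1·90°
n=4: pose=(6,-4,N); sL=60/53, sR=4/3; mL=-122/159, mR=392/159; mL+mR=90/53 → advance +1; mR−mL=514/159 → turn +1·90°
n=5: pose=(6,-3,W); sL=120/193, sR=120/149; mL=-14220/28757, mR=41040/28757; mL+mR=180/193 → advance +1; mR−mL=55260/28757 → turn +1·90°
n=6: pose=(5,-3,S); sL=30/53, sR=15/29; mL=-360/1537, mR=1665/1537; mL+mR=45/53 → advance +1; mR−mL=2025/1537 → turn +1·90°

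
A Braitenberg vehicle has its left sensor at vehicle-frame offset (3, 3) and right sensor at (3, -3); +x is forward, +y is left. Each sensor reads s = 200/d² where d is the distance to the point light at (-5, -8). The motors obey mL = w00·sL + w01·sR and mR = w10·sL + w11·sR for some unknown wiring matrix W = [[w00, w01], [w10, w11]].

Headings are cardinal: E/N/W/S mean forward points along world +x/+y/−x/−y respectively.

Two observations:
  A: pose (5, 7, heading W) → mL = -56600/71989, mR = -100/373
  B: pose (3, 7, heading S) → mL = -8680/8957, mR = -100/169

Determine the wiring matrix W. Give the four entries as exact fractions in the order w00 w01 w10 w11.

obs A: pose=(5,7,W) → sL=200/193, sR=200/373, mL=-56600/71989, mR=-100/373
obs B: pose=(3,7,S) → sL=40/53, sR=200/169, mL=-8680/8957, mR=-100/169
sensor matrix S = [[200/193, 200/373], [40/53, 200/169]]; det S = 529824000/644805473
solve [mL_A; mL_B] = S·[w00; w01] and [mR_A; mR_B] = S·[w10; w11]:
  w00 = -1/2, w01 = -1/2, w10 = 0, w11 = -1/2

-1/2 -1/2 0 -1/2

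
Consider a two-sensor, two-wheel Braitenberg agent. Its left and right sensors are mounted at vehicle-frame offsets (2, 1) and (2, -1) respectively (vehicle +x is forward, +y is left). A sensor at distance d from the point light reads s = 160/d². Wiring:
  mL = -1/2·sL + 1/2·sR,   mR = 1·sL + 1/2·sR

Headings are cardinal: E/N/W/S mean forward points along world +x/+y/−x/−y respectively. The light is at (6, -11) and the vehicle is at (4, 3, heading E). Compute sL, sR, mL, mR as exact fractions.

left sensor world pos  = (6, 4); dL² = 225
right sensor world pos = (6, 2); dR² = 169
sL = 160/225 = 32/45
sR = 160/169 = 160/169
mL = -1/2·sL + 1/2·sR = 896/7605
mR = 1·sL + 1/2·sR = 9008/7605

32/45 160/169 896/7605 9008/7605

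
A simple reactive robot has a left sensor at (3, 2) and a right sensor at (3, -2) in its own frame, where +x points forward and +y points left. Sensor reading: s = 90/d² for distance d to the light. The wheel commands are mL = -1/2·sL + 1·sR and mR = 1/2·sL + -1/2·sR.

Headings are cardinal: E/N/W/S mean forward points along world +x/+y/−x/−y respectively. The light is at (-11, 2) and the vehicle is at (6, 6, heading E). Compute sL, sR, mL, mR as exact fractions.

left sensor world pos  = (9, 8); dL² = 436
right sensor world pos = (9, 4); dR² = 404
sL = 90/436 = 45/218
sR = 90/404 = 45/202
mL = -1/2·sL + 1·sR = 5265/44036
mR = 1/2·sL + -1/2·sR = -90/11009

45/218 45/202 5265/44036 -90/11009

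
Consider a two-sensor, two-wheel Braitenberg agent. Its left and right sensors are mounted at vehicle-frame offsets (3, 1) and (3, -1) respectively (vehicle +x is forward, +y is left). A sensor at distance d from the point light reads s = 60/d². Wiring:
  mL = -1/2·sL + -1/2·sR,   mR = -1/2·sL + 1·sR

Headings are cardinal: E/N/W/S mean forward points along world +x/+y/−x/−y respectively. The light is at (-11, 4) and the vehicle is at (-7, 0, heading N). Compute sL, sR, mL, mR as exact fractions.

6 30/13 -54/13 -9/13

left sensor world pos  = (-8, 3); dL² = 10
right sensor world pos = (-6, 3); dR² = 26
sL = 60/10 = 6
sR = 60/26 = 30/13
mL = -1/2·sL + -1/2·sR = -54/13
mR = -1/2·sL + 1·sR = -9/13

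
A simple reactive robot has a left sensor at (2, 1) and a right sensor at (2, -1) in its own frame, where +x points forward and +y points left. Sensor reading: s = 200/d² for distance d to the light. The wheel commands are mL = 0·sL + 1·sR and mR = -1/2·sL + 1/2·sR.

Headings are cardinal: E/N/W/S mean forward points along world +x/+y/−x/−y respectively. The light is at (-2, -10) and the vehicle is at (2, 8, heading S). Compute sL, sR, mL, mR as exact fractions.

200/281 40/53 40/53 320/14893

left sensor world pos  = (3, 6); dL² = 281
right sensor world pos = (1, 6); dR² = 265
sL = 200/281 = 200/281
sR = 200/265 = 40/53
mL = 0·sL + 1·sR = 40/53
mR = -1/2·sL + 1/2·sR = 320/14893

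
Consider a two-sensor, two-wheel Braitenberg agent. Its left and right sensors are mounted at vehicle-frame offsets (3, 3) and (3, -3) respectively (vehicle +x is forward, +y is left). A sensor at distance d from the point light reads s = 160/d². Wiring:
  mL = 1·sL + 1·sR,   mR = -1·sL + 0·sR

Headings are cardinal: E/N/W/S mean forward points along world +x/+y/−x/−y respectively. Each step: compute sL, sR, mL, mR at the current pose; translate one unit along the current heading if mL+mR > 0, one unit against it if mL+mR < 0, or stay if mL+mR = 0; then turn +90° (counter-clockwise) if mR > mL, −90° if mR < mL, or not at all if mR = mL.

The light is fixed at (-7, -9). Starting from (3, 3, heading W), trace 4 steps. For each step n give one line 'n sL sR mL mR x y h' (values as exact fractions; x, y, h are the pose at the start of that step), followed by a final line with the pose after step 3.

0 16/13 80/137 3232/1781 -16/13 3 3 W
1 160/261 160/369 11200/10701 -160/261 2 3 N
2 2/5 40/61 322/305 -2/5 2 4 E
3 160/269 160/149 66880/40081 -160/269 3 4 S
final 3 3 W

n=0: pose=(3,3,W); sL=16/13, sR=80/137; mL=3232/1781, mR=-16/13; mL+mR=80/137 → advance +1; mR−mL=-5424/1781 → turn -1·90°
n=1: pose=(2,3,N); sL=160/261, sR=160/369; mL=11200/10701, mR=-160/261; mL+mR=160/369 → advance +1; mR−mL=-5920/3567 → turn -1·90°
n=2: pose=(2,4,E); sL=2/5, sR=40/61; mL=322/305, mR=-2/5; mL+mR=40/61 → advance +1; mR−mL=-444/305 → turn -1·90°
n=3: pose=(3,4,S); sL=160/269, sR=160/149; mL=66880/40081, mR=-160/269; mL+mR=160/149 → advance +1; mR−mL=-90720/40081 → turn -1·90°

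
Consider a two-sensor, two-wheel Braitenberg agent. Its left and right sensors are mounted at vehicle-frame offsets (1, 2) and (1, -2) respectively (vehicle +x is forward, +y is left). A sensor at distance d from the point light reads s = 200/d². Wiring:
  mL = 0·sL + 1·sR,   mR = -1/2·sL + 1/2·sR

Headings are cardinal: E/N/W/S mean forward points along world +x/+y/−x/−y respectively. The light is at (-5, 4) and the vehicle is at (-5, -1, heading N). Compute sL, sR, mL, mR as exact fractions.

left sensor world pos  = (-7, 0); dL² = 20
right sensor world pos = (-3, 0); dR² = 20
sL = 200/20 = 10
sR = 200/20 = 10
mL = 0·sL + 1·sR = 10
mR = -1/2·sL + 1/2·sR = 0

10 10 10 0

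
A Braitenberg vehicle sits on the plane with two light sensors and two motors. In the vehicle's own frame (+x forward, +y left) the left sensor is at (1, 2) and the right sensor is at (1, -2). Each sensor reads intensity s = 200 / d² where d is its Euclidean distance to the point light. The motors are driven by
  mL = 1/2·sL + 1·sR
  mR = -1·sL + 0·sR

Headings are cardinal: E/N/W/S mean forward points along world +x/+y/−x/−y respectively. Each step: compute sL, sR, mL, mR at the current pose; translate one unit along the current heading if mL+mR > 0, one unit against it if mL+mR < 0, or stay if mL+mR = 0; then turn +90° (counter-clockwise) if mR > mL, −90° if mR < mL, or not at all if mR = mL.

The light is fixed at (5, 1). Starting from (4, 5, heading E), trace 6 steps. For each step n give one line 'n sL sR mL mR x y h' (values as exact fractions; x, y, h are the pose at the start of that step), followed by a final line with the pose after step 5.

n=0: pose=(4,5,E); sL=50/9, sR=50; mL=475/9, mR=-50/9; mL+mR=425/9 → advance +1; mR−mL=-175/3 → turn -1·90°
n=1: pose=(5,5,S); sL=200/13, sR=200/13; mL=300/13, mR=-200/13; mL+mR=100/13 → advance +1; mR−mL=-500/13 → turn -1·90°
n=2: pose=(5,4,W); sL=100, sR=100/13; mL=750/13, mR=-100; mL+mR=-550/13 → advance -1; mR−mL=-2050/13 → turn -1·90°
n=3: pose=(6,4,N); sL=200/17, sR=8; mL=236/17, mR=-200/17; mL+mR=36/17 → advance +1; mR−mL=-436/17 → turn -1·90°
n=4: pose=(6,5,E); sL=5, sR=25; mL=55/2, mR=-5; mL+mR=45/2 → advance +1; mR−mL=-65/2 → turn -1·90°
n=5: pose=(7,5,S); sL=8, sR=200/9; mL=236/9, mR=-8; mL+mR=164/9 → advance +1; mR−mL=-308/9 → turn -1·90°

0 50/9 50 475/9 -50/9 4 5 E
1 200/13 200/13 300/13 -200/13 5 5 S
2 100 100/13 750/13 -100 5 4 W
3 200/17 8 236/17 -200/17 6 4 N
4 5 25 55/2 -5 6 5 E
5 8 200/9 236/9 -8 7 5 S
final 7 4 W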